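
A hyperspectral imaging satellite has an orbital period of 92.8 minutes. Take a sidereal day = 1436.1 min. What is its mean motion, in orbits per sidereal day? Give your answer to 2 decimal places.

15.48

T = 92.8 min = 5568.0 s.
Orbits per sidereal day = 86166 / 5568.0 = 15.475.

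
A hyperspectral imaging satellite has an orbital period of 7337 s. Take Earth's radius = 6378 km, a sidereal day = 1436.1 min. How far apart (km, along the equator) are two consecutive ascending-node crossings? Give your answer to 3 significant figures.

3410 km

During one orbit Earth rotates (7337.0 / 86166) × 360° = 30.65°.
At the equator that is 30.65° × (2π·6378/360) km/° = 30.65 × 111.3 = 3412 km.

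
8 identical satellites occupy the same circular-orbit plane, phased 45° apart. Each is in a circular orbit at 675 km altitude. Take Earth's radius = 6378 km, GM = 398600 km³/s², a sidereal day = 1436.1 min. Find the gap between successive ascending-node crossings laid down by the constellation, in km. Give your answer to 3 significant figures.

Semi-major axis a = 6378 + 675 = 7053 km. Period T = 2π√(a³/μ) = 2π√(7053³/398600) = 5894.8 s = 98.25 min.
Single-satellite node shift = (5894.8/86166) × 360° = 24.63°.
With 8 satellites evenly phased, successive equator crossings are 24.63/8 = 3.079° apart.
That is 3.079 × 111.3 = 343 km at the equator.

343 km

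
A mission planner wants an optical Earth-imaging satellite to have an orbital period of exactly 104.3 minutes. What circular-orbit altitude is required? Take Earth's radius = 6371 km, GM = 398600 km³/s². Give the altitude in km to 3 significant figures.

T = 104.3 min = 6258.0 s.
From T = 2π√(a³/μ): a = (μ T²/4π²)^(1/3) = (398600 × 6258.0² / 4π²)^(1/3) = 7340 km.
Altitude h = a − R = 7340 − 6371 = 969 km.

969 km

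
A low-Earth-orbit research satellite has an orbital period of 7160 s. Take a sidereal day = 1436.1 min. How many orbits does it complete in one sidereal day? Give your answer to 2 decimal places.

12.03

Orbits per sidereal day = 86166 / 7160.0 = 12.034.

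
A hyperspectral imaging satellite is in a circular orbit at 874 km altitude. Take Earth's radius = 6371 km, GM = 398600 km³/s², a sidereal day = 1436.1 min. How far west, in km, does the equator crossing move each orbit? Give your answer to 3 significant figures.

Semi-major axis a = 6371 + 874 = 7245 km. Period T = 2π√(a³/μ) = 2π√(7245³/398600) = 6137.2 s = 102.29 min.
During one orbit Earth rotates (6137.2 / 86166) × 360° = 25.64°.
At the equator that is 25.64° × (2π·6371/360) km/° = 25.64 × 111.2 = 2851 km.

2850 km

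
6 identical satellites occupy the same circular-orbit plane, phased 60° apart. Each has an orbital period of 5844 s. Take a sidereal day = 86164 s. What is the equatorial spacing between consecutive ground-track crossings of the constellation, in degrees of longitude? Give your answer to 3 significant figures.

Single-satellite node shift = (5844.0/86164) × 360° = 24.42°.
With 6 satellites evenly phased, successive equator crossings are 24.42/6 = 4.069° apart.

4.07°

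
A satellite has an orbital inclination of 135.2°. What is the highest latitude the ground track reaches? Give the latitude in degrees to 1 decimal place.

44.8°

Retrograde orbit: the ground track reaches ±(180° − i) = ±(180 − 135.2) = ±44.8°.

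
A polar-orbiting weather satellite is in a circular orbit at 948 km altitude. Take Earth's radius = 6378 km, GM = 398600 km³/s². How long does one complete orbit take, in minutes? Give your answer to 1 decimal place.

Semi-major axis a = 6378 + 948 = 7326 km. Period T = 2π√(a³/μ) = 2π√(7326³/398600) = 6240.4 s = 104.01 min.

104.0 min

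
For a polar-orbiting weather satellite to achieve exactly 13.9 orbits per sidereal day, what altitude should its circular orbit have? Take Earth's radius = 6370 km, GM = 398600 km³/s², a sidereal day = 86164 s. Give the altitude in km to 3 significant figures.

Required period T = 86164 / 13.9 = 6198.8 s.
From T = 2π√(a³/μ): a = (μ T²/4π²)^(1/3) = (398600 × 6198.8² / 4π²)^(1/3) = 7293 km.
Altitude h = a − R = 7293 − 6370 = 923 km.

923 km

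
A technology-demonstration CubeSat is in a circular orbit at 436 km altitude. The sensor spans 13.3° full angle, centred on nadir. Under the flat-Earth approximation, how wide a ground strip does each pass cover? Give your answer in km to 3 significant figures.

102 km

Half-angle = 13.3°/2 = 6.65°.
Swath width ≈ 2h·tan(θ/2) = 2 × 436 × tan(6.65°) = 101.7 km.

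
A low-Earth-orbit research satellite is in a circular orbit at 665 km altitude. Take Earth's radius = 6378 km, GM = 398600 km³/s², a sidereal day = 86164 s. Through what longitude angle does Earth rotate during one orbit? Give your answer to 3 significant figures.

Semi-major axis a = 6378 + 665 = 7043 km. Period T = 2π√(a³/μ) = 2π√(7043³/398600) = 5882.3 s = 98.04 min.
During one orbit Earth rotates (5882.3 / 86164) × 360° = 24.58°.

24.6°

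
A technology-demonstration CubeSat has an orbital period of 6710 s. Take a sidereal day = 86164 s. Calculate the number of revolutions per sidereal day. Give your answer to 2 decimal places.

Orbits per sidereal day = 86164 / 6710.0 = 12.841.

12.84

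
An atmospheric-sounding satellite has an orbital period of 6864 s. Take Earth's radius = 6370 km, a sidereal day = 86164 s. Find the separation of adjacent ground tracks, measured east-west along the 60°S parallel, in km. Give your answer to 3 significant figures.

Node shift per orbit = (6864.0/86164) × 360° = 28.68°.
Equatorial spacing = 28.68 × 111.2 km/° = 3188 km.
At 60° latitude, spacing = 3188 × cos(60°) = 1594 km.

1590 km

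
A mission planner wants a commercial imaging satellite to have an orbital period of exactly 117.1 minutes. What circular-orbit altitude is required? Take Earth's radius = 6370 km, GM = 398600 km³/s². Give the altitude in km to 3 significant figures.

T = 117.1 min = 7026.0 s.
From T = 2π√(a³/μ): a = (μ T²/4π²)^(1/3) = (398600 × 7026.0² / 4π²)^(1/3) = 7929 km.
Altitude h = a − R = 7929 − 6370 = 1559 km.

1560 km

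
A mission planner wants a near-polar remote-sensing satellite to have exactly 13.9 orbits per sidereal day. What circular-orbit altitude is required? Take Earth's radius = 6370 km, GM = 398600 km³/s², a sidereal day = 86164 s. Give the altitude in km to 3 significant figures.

Required period T = 86164 / 13.9 = 6198.8 s.
From T = 2π√(a³/μ): a = (μ T²/4π²)^(1/3) = (398600 × 6198.8² / 4π²)^(1/3) = 7293 km.
Altitude h = a − R = 7293 − 6370 = 923 km.

923 km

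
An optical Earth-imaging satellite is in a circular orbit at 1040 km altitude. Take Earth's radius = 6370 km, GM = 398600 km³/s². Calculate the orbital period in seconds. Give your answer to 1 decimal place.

Semi-major axis a = 6370 + 1040 = 7410 km. Period T = 2π√(a³/μ) = 2π√(7410³/398600) = 6348.0 s = 105.80 min.

6348.0 seconds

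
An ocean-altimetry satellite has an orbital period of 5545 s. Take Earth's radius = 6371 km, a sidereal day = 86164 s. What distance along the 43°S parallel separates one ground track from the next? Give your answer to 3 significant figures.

1880 km

Node shift per orbit = (5545.0/86164) × 360° = 23.17°.
Equatorial spacing = 23.17 × 111.2 km/° = 2576 km.
At 43° latitude, spacing = 2576 × cos(43°) = 1884 km.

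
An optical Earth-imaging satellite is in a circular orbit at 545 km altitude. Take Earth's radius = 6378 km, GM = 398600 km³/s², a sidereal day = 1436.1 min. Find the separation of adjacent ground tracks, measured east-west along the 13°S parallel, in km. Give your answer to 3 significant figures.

2600 km

Semi-major axis a = 6378 + 545 = 6923 km. Period T = 2π√(a³/μ) = 2π√(6923³/398600) = 5732.6 s = 95.54 min.
Node shift per orbit = (5732.6/86166) × 360° = 23.95°.
Equatorial spacing = 23.95 × 111.3 km/° = 2666 km.
At 13° latitude, spacing = 2666 × cos(13°) = 2598 km.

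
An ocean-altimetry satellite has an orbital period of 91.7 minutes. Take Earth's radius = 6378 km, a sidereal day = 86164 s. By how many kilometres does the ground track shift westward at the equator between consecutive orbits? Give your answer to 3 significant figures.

2560 km

T = 91.7 min = 5502.0 s.
During one orbit Earth rotates (5502.0 / 86164) × 360° = 22.99°.
At the equator that is 22.99° × (2π·6378/360) km/° = 22.99 × 111.3 = 2559 km.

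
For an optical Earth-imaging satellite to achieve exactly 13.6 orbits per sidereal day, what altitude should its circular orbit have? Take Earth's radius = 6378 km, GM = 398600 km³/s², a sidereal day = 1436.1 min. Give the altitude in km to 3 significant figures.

1020 km

Required period T = 86166 / 13.6 = 6335.7 s.
From T = 2π√(a³/μ): a = (μ T²/4π²)^(1/3) = (398600 × 6335.7² / 4π²)^(1/3) = 7400 km.
Altitude h = a − R = 7400 − 6378 = 1022 km.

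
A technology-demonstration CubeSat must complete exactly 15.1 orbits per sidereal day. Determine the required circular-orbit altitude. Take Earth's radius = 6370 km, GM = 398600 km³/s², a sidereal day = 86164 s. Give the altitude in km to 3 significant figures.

532 km

Required period T = 86164 / 15.1 = 5706.2 s.
From T = 2π√(a³/μ): a = (μ T²/4π²)^(1/3) = (398600 × 5706.2² / 4π²)^(1/3) = 6902 km.
Altitude h = a − R = 6902 − 6370 = 532 km.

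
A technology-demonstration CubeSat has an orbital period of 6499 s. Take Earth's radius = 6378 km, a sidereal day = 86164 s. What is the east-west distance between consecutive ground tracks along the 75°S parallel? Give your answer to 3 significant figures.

782 km

Node shift per orbit = (6499.0/86164) × 360° = 27.15°.
Equatorial spacing = 27.15 × 111.3 km/° = 3023 km.
At 75° latitude, spacing = 3023 × cos(75°) = 782 km.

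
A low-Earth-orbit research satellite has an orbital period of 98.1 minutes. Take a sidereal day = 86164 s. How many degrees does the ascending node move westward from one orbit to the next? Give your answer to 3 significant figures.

24.6°

T = 98.1 min = 5886.0 s.
During one orbit Earth rotates (5886.0 / 86164) × 360° = 24.59°.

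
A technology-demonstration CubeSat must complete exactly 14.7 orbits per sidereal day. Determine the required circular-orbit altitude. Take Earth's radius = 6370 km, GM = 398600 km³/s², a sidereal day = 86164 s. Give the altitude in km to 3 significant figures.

Required period T = 86164 / 14.7 = 5861.5 s.
From T = 2π√(a³/μ): a = (μ T²/4π²)^(1/3) = (398600 × 5861.5² / 4π²)^(1/3) = 7026 km.
Altitude h = a − R = 7026 − 6370 = 656 km.

656 km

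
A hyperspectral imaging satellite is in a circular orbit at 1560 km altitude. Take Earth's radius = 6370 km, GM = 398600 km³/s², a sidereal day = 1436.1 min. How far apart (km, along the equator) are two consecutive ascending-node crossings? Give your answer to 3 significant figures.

3260 km

Semi-major axis a = 6370 + 1560 = 7930 km. Period T = 2π√(a³/μ) = 2π√(7930³/398600) = 7027.8 s = 117.13 min.
During one orbit Earth rotates (7027.8 / 86166) × 360° = 29.36°.
At the equator that is 29.36° × (2π·6370/360) km/° = 29.36 × 111.2 = 3264 km.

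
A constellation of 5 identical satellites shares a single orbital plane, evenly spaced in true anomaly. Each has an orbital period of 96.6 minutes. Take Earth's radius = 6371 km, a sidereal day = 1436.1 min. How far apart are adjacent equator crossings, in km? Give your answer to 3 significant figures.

539 km

T = 96.6 min = 5796.0 s.
Single-satellite node shift = (5796.0/86166) × 360° = 24.22°.
With 5 satellites evenly phased, successive equator crossings are 24.22/5 = 4.843° apart.
That is 4.843 × 111.2 = 539 km at the equator.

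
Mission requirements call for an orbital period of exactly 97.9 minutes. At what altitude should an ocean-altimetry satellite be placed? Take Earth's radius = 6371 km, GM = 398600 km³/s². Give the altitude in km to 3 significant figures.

T = 97.9 min = 5874.0 s.
From T = 2π√(a³/μ): a = (μ T²/4π²)^(1/3) = (398600 × 5874.0² / 4π²)^(1/3) = 7036 km.
Altitude h = a − R = 7036 − 6371 = 665 km.

665 km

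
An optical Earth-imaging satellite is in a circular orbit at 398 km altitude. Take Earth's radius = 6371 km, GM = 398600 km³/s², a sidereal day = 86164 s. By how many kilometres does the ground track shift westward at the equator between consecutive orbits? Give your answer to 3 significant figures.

Semi-major axis a = 6371 + 398 = 6769 km. Period T = 2π√(a³/μ) = 2π√(6769³/398600) = 5542.4 s = 92.37 min.
During one orbit Earth rotates (5542.4 / 86164) × 360° = 23.16°.
At the equator that is 23.16° × (2π·6371/360) km/° = 23.16 × 111.2 = 2575 km.

2570 km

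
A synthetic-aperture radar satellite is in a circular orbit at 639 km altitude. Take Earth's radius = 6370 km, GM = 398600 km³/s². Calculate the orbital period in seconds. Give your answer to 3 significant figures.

5840 seconds

Semi-major axis a = 6370 + 639 = 7009 km. Period T = 2π√(a³/μ) = 2π√(7009³/398600) = 5839.8 s = 97.33 min.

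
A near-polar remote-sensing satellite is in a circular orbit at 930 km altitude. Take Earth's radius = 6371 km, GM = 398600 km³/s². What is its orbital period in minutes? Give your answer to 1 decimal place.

103.5 min

Semi-major axis a = 6371 + 930 = 7301 km. Period T = 2π√(a³/μ) = 2π√(7301³/398600) = 6208.5 s = 103.47 min.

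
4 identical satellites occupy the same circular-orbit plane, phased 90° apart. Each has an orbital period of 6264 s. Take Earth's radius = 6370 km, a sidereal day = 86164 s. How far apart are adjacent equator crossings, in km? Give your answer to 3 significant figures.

727 km

Single-satellite node shift = (6264.0/86164) × 360° = 26.17°.
With 4 satellites evenly phased, successive equator crossings are 26.17/4 = 6.543° apart.
That is 6.543 × 111.2 = 727 km at the equator.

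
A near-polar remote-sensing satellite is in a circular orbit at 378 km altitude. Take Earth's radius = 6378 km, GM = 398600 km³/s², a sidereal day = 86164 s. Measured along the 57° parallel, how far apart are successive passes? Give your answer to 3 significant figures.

1400 km

Semi-major axis a = 6378 + 378 = 6756 km. Period T = 2π√(a³/μ) = 2π√(6756³/398600) = 5526.4 s = 92.11 min.
Node shift per orbit = (5526.4/86164) × 360° = 23.09°.
Equatorial spacing = 23.09 × 111.3 km/° = 2570 km.
At 57° latitude, spacing = 2570 × cos(57°) = 1400 km.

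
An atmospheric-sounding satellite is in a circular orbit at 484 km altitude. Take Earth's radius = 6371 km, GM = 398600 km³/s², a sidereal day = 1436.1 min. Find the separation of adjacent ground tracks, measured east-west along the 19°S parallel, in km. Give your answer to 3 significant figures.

2480 km

Semi-major axis a = 6371 + 484 = 6855 km. Period T = 2π√(a³/μ) = 2π√(6855³/398600) = 5648.4 s = 94.14 min.
Node shift per orbit = (5648.4/86166) × 360° = 23.60°.
Equatorial spacing = 23.60 × 111.2 km/° = 2624 km.
At 19° latitude, spacing = 2624 × cos(19°) = 2481 km.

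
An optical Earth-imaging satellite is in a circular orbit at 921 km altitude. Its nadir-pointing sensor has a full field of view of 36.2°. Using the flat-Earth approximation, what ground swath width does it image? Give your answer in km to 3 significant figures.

Half-angle = 36.2°/2 = 18.1°.
Swath width ≈ 2h·tan(θ/2) = 2 × 921 × tan(18.1°) = 602.1 km.

602 km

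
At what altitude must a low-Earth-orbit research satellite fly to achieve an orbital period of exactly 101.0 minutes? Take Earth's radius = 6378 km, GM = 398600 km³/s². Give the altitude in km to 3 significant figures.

806 km

T = 101.0 min = 6060.0 s.
From T = 2π√(a³/μ): a = (μ T²/4π²)^(1/3) = (398600 × 6060.0² / 4π²)^(1/3) = 7184 km.
Altitude h = a − R = 7184 − 6378 = 806 km.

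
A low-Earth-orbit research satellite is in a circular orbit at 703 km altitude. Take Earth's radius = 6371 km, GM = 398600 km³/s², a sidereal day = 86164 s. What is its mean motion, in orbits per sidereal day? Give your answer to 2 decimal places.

14.55

Semi-major axis a = 6371 + 703 = 7074 km. Period T = 2π√(a³/μ) = 2π√(7074³/398600) = 5921.2 s = 98.69 min.
Orbits per sidereal day = 86164 / 5921.2 = 14.552.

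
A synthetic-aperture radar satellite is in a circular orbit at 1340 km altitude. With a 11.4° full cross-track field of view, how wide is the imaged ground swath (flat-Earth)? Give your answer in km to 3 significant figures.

Half-angle = 11.4°/2 = 5.7°.
Swath width ≈ 2h·tan(θ/2) = 2 × 1340 × tan(5.7°) = 267.5 km.

267 km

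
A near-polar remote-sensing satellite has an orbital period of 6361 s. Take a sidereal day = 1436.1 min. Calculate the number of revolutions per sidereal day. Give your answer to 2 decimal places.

13.55

Orbits per sidereal day = 86166 / 6361.0 = 13.546.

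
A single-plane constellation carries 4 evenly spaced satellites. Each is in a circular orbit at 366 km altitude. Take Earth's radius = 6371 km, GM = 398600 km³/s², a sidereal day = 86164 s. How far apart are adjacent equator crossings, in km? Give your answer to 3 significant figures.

639 km

Semi-major axis a = 6371 + 366 = 6737 km. Period T = 2π√(a³/μ) = 2π√(6737³/398600) = 5503.1 s = 91.72 min.
Single-satellite node shift = (5503.1/86164) × 360° = 22.99°.
With 4 satellites evenly phased, successive equator crossings are 22.99/4 = 5.748° apart.
That is 5.748 × 111.2 = 639 km at the equator.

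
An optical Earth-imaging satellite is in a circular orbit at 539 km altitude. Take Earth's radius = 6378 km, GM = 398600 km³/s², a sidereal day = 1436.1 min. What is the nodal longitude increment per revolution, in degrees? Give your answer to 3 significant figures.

Semi-major axis a = 6378 + 539 = 6917 km. Period T = 2π√(a³/μ) = 2π√(6917³/398600) = 5725.2 s = 95.42 min.
During one orbit Earth rotates (5725.2 / 86166) × 360° = 23.92°.

23.9°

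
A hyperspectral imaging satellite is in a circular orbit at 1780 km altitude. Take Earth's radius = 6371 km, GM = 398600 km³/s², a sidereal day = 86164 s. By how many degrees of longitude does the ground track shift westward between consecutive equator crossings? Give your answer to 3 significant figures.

Semi-major axis a = 6371 + 1780 = 8151 km. Period T = 2π√(a³/μ) = 2π√(8151³/398600) = 7323.6 s = 122.06 min.
During one orbit Earth rotates (7323.6 / 86164) × 360° = 30.60°.

30.6°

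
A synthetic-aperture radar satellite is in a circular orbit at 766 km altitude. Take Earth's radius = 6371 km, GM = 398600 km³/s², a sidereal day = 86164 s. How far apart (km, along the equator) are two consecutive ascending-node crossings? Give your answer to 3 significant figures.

Semi-major axis a = 6371 + 766 = 7137 km. Period T = 2π√(a³/μ) = 2π√(7137³/398600) = 6000.5 s = 100.01 min.
During one orbit Earth rotates (6000.5 / 86164) × 360° = 25.07°.
At the equator that is 25.07° × (2π·6371/360) km/° = 25.07 × 111.2 = 2788 km.

2790 km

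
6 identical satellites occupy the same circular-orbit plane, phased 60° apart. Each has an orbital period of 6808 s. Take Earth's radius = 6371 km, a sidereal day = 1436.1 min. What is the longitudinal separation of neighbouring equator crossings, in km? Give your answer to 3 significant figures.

527 km

Single-satellite node shift = (6808.0/86166) × 360° = 28.44°.
With 6 satellites evenly phased, successive equator crossings are 28.44/6 = 4.741° apart.
That is 4.741 × 111.2 = 527 km at the equator.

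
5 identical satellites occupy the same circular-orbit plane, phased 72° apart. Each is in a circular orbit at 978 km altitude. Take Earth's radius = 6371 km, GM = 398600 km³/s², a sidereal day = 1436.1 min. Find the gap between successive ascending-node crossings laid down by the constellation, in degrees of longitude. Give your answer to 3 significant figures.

Semi-major axis a = 6371 + 978 = 7349 km. Period T = 2π√(a³/μ) = 2π√(7349³/398600) = 6269.8 s = 104.50 min.
Single-satellite node shift = (6269.8/86166) × 360° = 26.20°.
With 5 satellites evenly phased, successive equator crossings are 26.20/5 = 5.239° apart.

5.24°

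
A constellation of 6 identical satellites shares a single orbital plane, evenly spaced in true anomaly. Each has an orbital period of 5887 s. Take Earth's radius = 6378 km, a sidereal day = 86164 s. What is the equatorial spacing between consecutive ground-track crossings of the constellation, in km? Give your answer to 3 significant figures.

Single-satellite node shift = (5887.0/86164) × 360° = 24.60°.
With 6 satellites evenly phased, successive equator crossings are 24.60/6 = 4.099° apart.
That is 4.099 × 111.3 = 456 km at the equator.

456 km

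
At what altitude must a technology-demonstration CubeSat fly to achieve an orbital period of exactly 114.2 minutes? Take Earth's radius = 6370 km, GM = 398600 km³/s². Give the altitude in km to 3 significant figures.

T = 114.2 min = 6852.0 s.
From T = 2π√(a³/μ): a = (μ T²/4π²)^(1/3) = (398600 × 6852.0² / 4π²)^(1/3) = 7797 km.
Altitude h = a − R = 7797 − 6370 = 1427 km.

1430 km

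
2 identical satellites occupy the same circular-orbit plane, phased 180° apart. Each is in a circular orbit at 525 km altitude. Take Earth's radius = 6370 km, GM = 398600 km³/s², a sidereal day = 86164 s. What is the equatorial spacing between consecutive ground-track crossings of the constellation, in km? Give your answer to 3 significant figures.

1320 km

Semi-major axis a = 6370 + 525 = 6895 km. Period T = 2π√(a³/μ) = 2π√(6895³/398600) = 5697.9 s = 94.96 min.
Single-satellite node shift = (5697.9/86164) × 360° = 23.81°.
With 2 satellites evenly phased, successive equator crossings are 23.81/2 = 11.903° apart.
That is 11.903 × 111.2 = 1323 km at the equator.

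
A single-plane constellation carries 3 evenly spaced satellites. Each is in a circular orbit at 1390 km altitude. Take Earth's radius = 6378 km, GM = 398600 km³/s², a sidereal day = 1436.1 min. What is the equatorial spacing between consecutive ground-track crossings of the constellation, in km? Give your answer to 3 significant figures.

1060 km

Semi-major axis a = 6378 + 1390 = 7768 km. Period T = 2π√(a³/μ) = 2π√(7768³/398600) = 6813.6 s = 113.56 min.
Single-satellite node shift = (6813.6/86166) × 360° = 28.47°.
With 3 satellites evenly phased, successive equator crossings are 28.47/3 = 9.489° apart.
That is 9.489 × 111.3 = 1056 km at the equator.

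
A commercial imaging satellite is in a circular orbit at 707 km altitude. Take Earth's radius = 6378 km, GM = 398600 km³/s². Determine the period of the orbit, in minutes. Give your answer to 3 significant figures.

98.9 min

Semi-major axis a = 6378 + 707 = 7085 km. Period T = 2π√(a³/μ) = 2π√(7085³/398600) = 5935.0 s = 98.92 min.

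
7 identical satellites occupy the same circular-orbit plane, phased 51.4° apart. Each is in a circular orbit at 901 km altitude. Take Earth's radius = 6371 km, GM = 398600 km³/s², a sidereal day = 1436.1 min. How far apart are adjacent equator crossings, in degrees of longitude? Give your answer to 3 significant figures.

Semi-major axis a = 6371 + 901 = 7272 km. Period T = 2π√(a³/μ) = 2π√(7272³/398600) = 6171.5 s = 102.86 min.
Single-satellite node shift = (6171.5/86166) × 360° = 25.78°.
With 7 satellites evenly phased, successive equator crossings are 25.78/7 = 3.683° apart.

3.68°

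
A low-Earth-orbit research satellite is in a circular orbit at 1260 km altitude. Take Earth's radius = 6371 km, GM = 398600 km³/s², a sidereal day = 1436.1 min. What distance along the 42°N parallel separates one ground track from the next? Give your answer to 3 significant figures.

2290 km

Semi-major axis a = 6371 + 1260 = 7631 km. Period T = 2π√(a³/μ) = 2π√(7631³/398600) = 6634.1 s = 110.57 min.
Node shift per orbit = (6634.1/86166) × 360° = 27.72°.
Equatorial spacing = 27.72 × 111.2 km/° = 3082 km.
At 42° latitude, spacing = 3082 × cos(42°) = 2290 km.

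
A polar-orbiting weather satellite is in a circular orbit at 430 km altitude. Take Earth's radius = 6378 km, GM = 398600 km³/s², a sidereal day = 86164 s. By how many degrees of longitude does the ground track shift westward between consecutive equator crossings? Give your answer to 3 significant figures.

Semi-major axis a = 6378 + 430 = 6808 km. Period T = 2π√(a³/μ) = 2π√(6808³/398600) = 5590.4 s = 93.17 min.
During one orbit Earth rotates (5590.4 / 86164) × 360° = 23.36°.

23.4°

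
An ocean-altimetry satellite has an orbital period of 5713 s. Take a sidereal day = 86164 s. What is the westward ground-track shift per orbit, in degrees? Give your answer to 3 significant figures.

23.9°

During one orbit Earth rotates (5713.0 / 86164) × 360° = 23.87°.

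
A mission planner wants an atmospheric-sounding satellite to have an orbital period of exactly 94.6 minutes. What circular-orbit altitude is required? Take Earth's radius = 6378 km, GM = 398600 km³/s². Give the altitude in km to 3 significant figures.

499 km

T = 94.6 min = 5676.0 s.
From T = 2π√(a³/μ): a = (μ T²/4π²)^(1/3) = (398600 × 5676.0² / 4π²)^(1/3) = 6877 km.
Altitude h = a − R = 6877 − 6378 = 499 km.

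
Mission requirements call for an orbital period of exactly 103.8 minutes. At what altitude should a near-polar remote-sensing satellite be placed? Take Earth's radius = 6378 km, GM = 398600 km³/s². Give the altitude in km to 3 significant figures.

T = 103.8 min = 6228.0 s.
From T = 2π√(a³/μ): a = (μ T²/4π²)^(1/3) = (398600 × 6228.0² / 4π²)^(1/3) = 7316 km.
Altitude h = a − R = 7316 − 6378 = 938 km.

938 km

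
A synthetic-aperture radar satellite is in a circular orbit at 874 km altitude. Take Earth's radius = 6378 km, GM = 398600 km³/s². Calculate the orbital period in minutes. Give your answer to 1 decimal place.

102.4 min

Semi-major axis a = 6378 + 874 = 7252 km. Period T = 2π√(a³/μ) = 2π√(7252³/398600) = 6146.1 s = 102.43 min.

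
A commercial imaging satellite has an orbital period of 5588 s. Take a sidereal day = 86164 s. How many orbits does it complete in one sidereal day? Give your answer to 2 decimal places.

15.42

Orbits per sidereal day = 86164 / 5588.0 = 15.419.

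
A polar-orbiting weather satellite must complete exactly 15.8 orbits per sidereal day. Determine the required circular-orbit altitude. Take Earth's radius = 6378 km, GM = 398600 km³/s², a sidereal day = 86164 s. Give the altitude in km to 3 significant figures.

318 km

Required period T = 86164 / 15.8 = 5453.4 s.
From T = 2π√(a³/μ): a = (μ T²/4π²)^(1/3) = (398600 × 5453.4² / 4π²)^(1/3) = 6696 km.
Altitude h = a − R = 6696 − 6378 = 318 km.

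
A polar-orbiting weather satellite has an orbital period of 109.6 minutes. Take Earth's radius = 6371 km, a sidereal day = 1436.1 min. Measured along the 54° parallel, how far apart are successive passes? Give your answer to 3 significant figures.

T = 109.6 min = 6576.0 s.
Node shift per orbit = (6576.0/86166) × 360° = 27.47°.
Equatorial spacing = 27.47 × 111.2 km/° = 3055 km.
At 54° latitude, spacing = 3055 × cos(54°) = 1796 km.

1800 km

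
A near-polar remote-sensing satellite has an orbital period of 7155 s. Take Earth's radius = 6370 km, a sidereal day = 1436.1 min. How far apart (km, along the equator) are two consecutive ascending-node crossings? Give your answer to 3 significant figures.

3320 km

During one orbit Earth rotates (7155.0 / 86166) × 360° = 29.89°.
At the equator that is 29.89° × (2π·6370/360) km/° = 29.89 × 111.2 = 3323 km.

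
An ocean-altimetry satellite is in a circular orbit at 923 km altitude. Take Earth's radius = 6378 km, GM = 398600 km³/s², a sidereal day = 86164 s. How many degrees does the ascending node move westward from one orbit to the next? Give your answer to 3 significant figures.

Semi-major axis a = 6378 + 923 = 7301 km. Period T = 2π√(a³/μ) = 2π√(7301³/398600) = 6208.5 s = 103.47 min.
During one orbit Earth rotates (6208.5 / 86164) × 360° = 25.94°.

25.9°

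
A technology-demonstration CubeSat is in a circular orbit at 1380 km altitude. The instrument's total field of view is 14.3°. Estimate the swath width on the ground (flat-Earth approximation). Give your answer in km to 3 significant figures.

346 km

Half-angle = 14.3°/2 = 7.15°.
Swath width ≈ 2h·tan(θ/2) = 2 × 1380 × tan(7.15°) = 346.2 km.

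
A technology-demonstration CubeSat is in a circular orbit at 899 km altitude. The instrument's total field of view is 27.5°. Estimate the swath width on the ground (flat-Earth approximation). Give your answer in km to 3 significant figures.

440 km

Half-angle = 27.5°/2 = 13.75°.
Swath width ≈ 2h·tan(θ/2) = 2 × 899 × tan(13.75°) = 440.0 km.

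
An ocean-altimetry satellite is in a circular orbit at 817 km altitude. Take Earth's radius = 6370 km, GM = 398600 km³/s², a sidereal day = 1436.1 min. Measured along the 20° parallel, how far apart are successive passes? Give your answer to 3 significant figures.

2650 km

Semi-major axis a = 6370 + 817 = 7187 km. Period T = 2π√(a³/μ) = 2π√(7187³/398600) = 6063.6 s = 101.06 min.
Node shift per orbit = (6063.6/86166) × 360° = 25.33°.
Equatorial spacing = 25.33 × 111.2 km/° = 2817 km.
At 20° latitude, spacing = 2817 × cos(20°) = 2647 km.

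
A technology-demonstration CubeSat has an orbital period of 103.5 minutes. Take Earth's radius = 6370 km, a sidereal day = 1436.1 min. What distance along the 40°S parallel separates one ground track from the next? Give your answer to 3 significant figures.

T = 103.5 min = 6210.0 s.
Node shift per orbit = (6210.0/86166) × 360° = 25.95°.
Equatorial spacing = 25.95 × 111.2 km/° = 2885 km.
At 40° latitude, spacing = 2885 × cos(40°) = 2210 km.

2210 km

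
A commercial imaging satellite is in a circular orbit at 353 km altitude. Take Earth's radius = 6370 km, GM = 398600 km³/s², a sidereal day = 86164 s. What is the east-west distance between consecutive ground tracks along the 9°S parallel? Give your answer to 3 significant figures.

Semi-major axis a = 6370 + 353 = 6723 km. Period T = 2π√(a³/μ) = 2π√(6723³/398600) = 5486.0 s = 91.43 min.
Node shift per orbit = (5486.0/86164) × 360° = 22.92°.
Equatorial spacing = 22.92 × 111.2 km/° = 2548 km.
At 9° latitude, spacing = 2548 × cos(9°) = 2517 km.

2520 km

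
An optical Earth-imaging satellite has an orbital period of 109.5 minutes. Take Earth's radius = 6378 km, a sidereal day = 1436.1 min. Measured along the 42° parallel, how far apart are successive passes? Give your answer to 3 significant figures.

2270 km

T = 109.5 min = 6570.0 s.
Node shift per orbit = (6570.0/86166) × 360° = 27.45°.
Equatorial spacing = 27.45 × 111.3 km/° = 3056 km.
At 42° latitude, spacing = 3056 × cos(42°) = 2271 km.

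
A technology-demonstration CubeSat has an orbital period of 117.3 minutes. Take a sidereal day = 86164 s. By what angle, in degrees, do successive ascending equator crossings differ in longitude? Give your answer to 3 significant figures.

T = 117.3 min = 7038.0 s.
During one orbit Earth rotates (7038.0 / 86164) × 360° = 29.41°.

29.4°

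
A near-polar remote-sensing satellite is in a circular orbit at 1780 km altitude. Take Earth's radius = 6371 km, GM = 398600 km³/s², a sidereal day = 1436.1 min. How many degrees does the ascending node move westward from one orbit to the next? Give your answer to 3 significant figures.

Semi-major axis a = 6371 + 1780 = 8151 km. Period T = 2π√(a³/μ) = 2π√(8151³/398600) = 7323.6 s = 122.06 min.
During one orbit Earth rotates (7323.6 / 86166) × 360° = 30.60°.

30.6°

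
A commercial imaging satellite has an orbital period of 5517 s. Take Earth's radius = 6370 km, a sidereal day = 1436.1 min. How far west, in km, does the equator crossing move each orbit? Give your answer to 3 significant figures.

During one orbit Earth rotates (5517.0 / 86166) × 360° = 23.05°.
At the equator that is 23.05° × (2π·6370/360) km/° = 23.05 × 111.2 = 2563 km.

2560 km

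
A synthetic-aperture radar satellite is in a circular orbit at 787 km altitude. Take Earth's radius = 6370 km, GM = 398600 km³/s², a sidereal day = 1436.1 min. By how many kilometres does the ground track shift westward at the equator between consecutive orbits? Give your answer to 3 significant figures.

Semi-major axis a = 6370 + 787 = 7157 km. Period T = 2π√(a³/μ) = 2π√(7157³/398600) = 6025.7 s = 100.43 min.
During one orbit Earth rotates (6025.7 / 86166) × 360° = 25.18°.
At the equator that is 25.18° × (2π·6370/360) km/° = 25.18 × 111.2 = 2799 km.

2800 km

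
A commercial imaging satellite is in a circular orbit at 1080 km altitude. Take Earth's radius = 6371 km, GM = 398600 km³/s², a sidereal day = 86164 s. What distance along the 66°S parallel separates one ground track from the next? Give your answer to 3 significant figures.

1210 km

Semi-major axis a = 6371 + 1080 = 7451 km. Period T = 2π√(a³/μ) = 2π√(7451³/398600) = 6400.8 s = 106.68 min.
Node shift per orbit = (6400.8/86164) × 360° = 26.74°.
Equatorial spacing = 26.74 × 111.2 km/° = 2974 km.
At 66° latitude, spacing = 2974 × cos(66°) = 1210 km.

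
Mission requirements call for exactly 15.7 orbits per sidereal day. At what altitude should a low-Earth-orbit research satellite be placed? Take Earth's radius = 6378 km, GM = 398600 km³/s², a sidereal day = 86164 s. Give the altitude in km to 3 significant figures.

347 km

Required period T = 86164 / 15.7 = 5488.2 s.
From T = 2π√(a³/μ): a = (μ T²/4π²)^(1/3) = (398600 × 5488.2² / 4π²)^(1/3) = 6725 km.
Altitude h = a − R = 6725 − 6378 = 347 km.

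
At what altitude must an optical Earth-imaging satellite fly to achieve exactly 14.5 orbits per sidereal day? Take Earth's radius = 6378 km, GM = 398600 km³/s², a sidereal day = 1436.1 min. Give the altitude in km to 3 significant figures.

713 km

Required period T = 86166 / 14.5 = 5942.5 s.
From T = 2π√(a³/μ): a = (μ T²/4π²)^(1/3) = (398600 × 5942.5² / 4π²)^(1/3) = 7091 km.
Altitude h = a − R = 7091 − 6378 = 713 km.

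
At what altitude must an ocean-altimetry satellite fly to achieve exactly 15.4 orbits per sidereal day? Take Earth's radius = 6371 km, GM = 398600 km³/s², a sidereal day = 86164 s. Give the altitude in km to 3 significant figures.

441 km

Required period T = 86164 / 15.4 = 5595.1 s.
From T = 2π√(a³/μ): a = (μ T²/4π²)^(1/3) = (398600 × 5595.1² / 4π²)^(1/3) = 6812 km.
Altitude h = a − R = 6812 − 6371 = 441 km.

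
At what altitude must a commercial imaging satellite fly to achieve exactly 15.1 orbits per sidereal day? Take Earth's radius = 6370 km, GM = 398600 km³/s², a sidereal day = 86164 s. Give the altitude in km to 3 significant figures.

Required period T = 86164 / 15.1 = 5706.2 s.
From T = 2π√(a³/μ): a = (μ T²/4π²)^(1/3) = (398600 × 5706.2² / 4π²)^(1/3) = 6902 km.
Altitude h = a − R = 6902 − 6370 = 532 km.

532 km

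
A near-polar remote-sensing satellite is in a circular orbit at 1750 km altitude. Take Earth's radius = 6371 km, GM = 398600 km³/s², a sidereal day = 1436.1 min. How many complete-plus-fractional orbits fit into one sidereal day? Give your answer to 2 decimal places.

Semi-major axis a = 6371 + 1750 = 8121 km. Period T = 2π√(a³/μ) = 2π√(8121³/398600) = 7283.3 s = 121.39 min.
Orbits per sidereal day = 86166 / 7283.3 = 11.831.

11.83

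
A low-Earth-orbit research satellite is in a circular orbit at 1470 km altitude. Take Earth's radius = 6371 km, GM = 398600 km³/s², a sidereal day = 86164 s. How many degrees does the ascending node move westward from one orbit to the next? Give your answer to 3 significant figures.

28.9°

Semi-major axis a = 6371 + 1470 = 7841 km. Period T = 2π√(a³/μ) = 2π√(7841³/398600) = 6909.8 s = 115.16 min.
During one orbit Earth rotates (6909.8 / 86164) × 360° = 28.87°.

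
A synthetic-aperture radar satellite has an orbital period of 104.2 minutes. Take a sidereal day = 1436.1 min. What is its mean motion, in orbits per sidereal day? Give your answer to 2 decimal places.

T = 104.2 min = 6252.0 s.
Orbits per sidereal day = 86166 / 6252.0 = 13.782.

13.78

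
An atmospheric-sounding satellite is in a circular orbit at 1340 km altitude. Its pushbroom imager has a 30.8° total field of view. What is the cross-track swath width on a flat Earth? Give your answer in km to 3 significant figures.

Half-angle = 30.8°/2 = 15.4°.
Swath width ≈ 2h·tan(θ/2) = 2 × 1340 × tan(15.4°) = 738.2 km.

738 km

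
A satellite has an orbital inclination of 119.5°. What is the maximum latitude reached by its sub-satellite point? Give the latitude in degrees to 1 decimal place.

60.5°

Retrograde orbit: the ground track reaches ±(180° − i) = ±(180 − 119.5) = ±60.5°.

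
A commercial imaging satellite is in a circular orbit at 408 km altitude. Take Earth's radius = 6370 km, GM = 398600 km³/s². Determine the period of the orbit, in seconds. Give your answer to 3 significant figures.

Semi-major axis a = 6370 + 408 = 6778 km. Period T = 2π√(a³/μ) = 2π√(6778³/398600) = 5553.5 s = 92.56 min.

5550 seconds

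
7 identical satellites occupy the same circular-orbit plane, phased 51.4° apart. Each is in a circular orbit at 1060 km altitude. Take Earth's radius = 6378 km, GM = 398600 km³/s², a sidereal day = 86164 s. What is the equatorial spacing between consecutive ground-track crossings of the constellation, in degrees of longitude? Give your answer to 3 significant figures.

Semi-major axis a = 6378 + 1060 = 7438 km. Period T = 2π√(a³/μ) = 2π√(7438³/398600) = 6384.0 s = 106.40 min.
Single-satellite node shift = (6384.0/86164) × 360° = 26.67°.
With 7 satellites evenly phased, successive equator crossings are 26.67/7 = 3.810° apart.

3.81°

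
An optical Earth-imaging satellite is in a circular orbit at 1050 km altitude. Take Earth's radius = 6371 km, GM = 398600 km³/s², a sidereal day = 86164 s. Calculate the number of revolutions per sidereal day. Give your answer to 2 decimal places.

13.54

Semi-major axis a = 6371 + 1050 = 7421 km. Period T = 2π√(a³/μ) = 2π√(7421³/398600) = 6362.2 s = 106.04 min.
Orbits per sidereal day = 86164 / 6362.2 = 13.543.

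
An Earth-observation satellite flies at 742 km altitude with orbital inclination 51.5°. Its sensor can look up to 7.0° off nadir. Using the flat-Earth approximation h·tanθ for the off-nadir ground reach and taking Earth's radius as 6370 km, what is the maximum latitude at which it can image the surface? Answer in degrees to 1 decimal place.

52.3°

For a prograde orbit the ground track reaches latitude ±i = ±51.5°.
Sensor half-swath on the ground ≈ 742·tan(7.0°) = 91 km = 0.82° of latitude.
Maximum observable latitude ≈ 51.5 + 0.82 = 52.3°.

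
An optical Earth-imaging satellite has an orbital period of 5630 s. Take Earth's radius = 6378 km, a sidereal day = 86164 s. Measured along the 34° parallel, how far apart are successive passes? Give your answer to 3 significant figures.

Node shift per orbit = (5630.0/86164) × 360° = 23.52°.
Equatorial spacing = 23.52 × 111.3 km/° = 2618 km.
At 34° latitude, spacing = 2618 × cos(34°) = 2171 km.

2170 km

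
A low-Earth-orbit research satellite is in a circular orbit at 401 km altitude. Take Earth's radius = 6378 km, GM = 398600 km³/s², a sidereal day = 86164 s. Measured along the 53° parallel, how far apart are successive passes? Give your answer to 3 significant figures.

1550 km

Semi-major axis a = 6378 + 401 = 6779 km. Period T = 2π√(a³/μ) = 2π√(6779³/398600) = 5554.7 s = 92.58 min.
Node shift per orbit = (5554.7/86164) × 360° = 23.21°.
Equatorial spacing = 23.21 × 111.3 km/° = 2583 km.
At 53° latitude, spacing = 2583 × cos(53°) = 1555 km.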